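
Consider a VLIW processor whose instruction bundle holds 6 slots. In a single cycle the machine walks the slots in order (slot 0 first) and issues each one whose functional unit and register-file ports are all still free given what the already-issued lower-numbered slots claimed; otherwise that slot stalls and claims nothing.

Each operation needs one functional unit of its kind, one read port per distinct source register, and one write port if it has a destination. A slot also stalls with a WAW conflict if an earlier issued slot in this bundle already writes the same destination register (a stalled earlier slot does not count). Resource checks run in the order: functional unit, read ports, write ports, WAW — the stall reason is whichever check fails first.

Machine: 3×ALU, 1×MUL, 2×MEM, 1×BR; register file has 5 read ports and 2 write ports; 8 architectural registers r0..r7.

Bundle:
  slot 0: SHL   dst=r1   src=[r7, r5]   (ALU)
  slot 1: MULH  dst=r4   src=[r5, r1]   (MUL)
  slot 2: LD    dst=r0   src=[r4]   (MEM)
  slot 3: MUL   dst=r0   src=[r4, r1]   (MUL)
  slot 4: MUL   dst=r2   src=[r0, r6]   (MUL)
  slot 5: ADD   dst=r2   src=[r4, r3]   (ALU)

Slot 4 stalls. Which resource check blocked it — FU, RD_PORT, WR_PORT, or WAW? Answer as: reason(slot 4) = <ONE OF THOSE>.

reason(slot 4) = FU

[0] ALU needs rd=2 wr=1: ok; after: ALU=2 MUL=1 MEM=2 BR=1, R=3, W=1
[1] MUL needs rd=2 wr=1: ok; after: ALU=2 MUL=0 MEM=2 BR=1, R=1, W=0
[2] MEM needs rd=1 wr=1: WR_PORT; after: ALU=2 MUL=0 MEM=2 BR=1, R=1, W=0
[3] MUL needs rd=2 wr=1: FU; after: ALU=2 MUL=0 MEM=2 BR=1, R=1, W=0
[4] MUL needs rd=2 wr=1: FU; after: ALU=2 MUL=0 MEM=2 BR=1, R=1, W=0
[5] ALU needs rd=2 wr=1: RD_PORT; after: ALU=2 MUL=0 MEM=2 BR=1, R=1, W=0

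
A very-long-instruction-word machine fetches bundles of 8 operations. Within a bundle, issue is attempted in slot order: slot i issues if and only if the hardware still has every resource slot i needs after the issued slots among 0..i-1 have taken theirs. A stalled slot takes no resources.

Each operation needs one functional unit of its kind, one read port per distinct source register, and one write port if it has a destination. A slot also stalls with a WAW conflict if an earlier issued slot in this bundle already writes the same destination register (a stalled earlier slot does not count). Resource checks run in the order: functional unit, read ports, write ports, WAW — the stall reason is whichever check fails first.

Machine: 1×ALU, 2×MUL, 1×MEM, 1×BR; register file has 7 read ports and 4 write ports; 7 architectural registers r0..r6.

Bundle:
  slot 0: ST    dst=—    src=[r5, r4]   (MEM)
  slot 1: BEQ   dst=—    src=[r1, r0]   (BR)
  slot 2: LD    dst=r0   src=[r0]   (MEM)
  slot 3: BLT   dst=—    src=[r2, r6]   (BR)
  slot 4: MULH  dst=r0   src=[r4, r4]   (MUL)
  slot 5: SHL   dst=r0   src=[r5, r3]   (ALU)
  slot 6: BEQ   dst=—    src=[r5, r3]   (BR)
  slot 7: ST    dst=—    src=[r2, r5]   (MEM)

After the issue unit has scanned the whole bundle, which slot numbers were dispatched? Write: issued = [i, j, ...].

issued = [0, 1, 4]

slot 0 (MEM): ISSUE — free A1,Mu2,Ld0,B1 rp5 wp4
slot 1 (BR): ISSUE — free A1,Mu2,Ld0,B0 rp3 wp4
slot 2 (MEM): stall FU — free A1,Mu2,Ld0,B0 rp3 wp4
slot 3 (BR): stall FU — free A1,Mu2,Ld0,B0 rp3 wp4
slot 4 (MUL): ISSUE — free A1,Mu1,Ld0,B0 rp2 wp3
slot 5 (ALU): stall WAW — free A1,Mu1,Ld0,B0 rp2 wp3
slot 6 (BR): stall FU — free A1,Mu1,Ld0,B0 rp2 wp3
slot 7 (MEM): stall FU — free A1,Mu1,Ld0,B0 rp2 wp3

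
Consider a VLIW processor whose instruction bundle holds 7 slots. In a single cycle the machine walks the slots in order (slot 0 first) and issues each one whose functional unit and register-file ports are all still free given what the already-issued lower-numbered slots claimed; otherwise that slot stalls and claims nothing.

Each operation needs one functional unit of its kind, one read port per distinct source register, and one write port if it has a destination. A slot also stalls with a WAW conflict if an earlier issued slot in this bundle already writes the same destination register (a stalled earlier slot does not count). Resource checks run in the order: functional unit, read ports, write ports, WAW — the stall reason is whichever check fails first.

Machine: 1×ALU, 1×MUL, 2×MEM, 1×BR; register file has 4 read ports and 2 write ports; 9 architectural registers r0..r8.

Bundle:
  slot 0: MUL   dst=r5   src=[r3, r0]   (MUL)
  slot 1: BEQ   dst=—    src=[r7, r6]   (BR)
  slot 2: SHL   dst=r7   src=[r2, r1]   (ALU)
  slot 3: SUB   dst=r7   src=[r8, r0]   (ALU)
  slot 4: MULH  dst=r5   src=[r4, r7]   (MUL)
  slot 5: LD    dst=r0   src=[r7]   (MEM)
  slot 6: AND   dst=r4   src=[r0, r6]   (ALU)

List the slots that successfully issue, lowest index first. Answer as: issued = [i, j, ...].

  0. MUL→r5 ⇒ go  {1A/0Mu/2Ld/1B | 2r 1w}
  1. BR ⇒ go  {1A/0Mu/2Ld/0B | 0r 1w}
  2. ALU→r7 ⇒ no(RD_PORT)  {1A/0Mu/2Ld/0B | 0r 1w}
  3. ALU→r7 ⇒ no(RD_PORT)  {1A/0Mu/2Ld/0B | 0r 1w}
  4. MUL→r5 ⇒ no(FU)  {1A/0Mu/2Ld/0B | 0r 1w}
  5. MEM→r0 ⇒ no(RD_PORT)  {1A/0Mu/2Ld/0B | 0r 1w}
  6. ALU→r4 ⇒ no(RD_PORT)  {1A/0Mu/2Ld/0B | 0r 1w}

issued = [0, 1]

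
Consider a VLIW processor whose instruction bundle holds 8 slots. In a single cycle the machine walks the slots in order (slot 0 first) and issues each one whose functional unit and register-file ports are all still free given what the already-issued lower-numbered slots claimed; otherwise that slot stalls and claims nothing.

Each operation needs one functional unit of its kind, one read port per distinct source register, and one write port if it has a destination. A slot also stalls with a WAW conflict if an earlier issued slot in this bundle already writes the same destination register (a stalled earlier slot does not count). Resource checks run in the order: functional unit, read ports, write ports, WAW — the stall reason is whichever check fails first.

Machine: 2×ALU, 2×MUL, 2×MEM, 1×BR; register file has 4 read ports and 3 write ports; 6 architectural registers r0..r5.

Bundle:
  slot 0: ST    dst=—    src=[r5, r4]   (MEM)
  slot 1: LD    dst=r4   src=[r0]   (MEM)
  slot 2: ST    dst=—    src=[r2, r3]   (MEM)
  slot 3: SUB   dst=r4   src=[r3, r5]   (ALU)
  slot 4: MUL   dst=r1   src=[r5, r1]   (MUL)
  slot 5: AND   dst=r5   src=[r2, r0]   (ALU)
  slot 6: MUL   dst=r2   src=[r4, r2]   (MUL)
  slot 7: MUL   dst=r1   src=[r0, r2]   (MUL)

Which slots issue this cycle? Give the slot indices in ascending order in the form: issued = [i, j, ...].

issued = [0, 1]

(0) want 1×MEM +2rd +0wr — yes → AL2|MU2|ME1|BR1|rd2|wr3
(1) want 1×MEM +1rd +1wr — yes → AL2|MU2|ME0|BR1|rd1|wr2
(2) want 1×MEM +2rd +0wr — FU → AL2|MU2|ME0|BR1|rd1|wr2
(3) want 1×ALU +2rd +1wr — RD_PORT → AL2|MU2|ME0|BR1|rd1|wr2
(4) want 1×MUL +2rd +1wr — RD_PORT → AL2|MU2|ME0|BR1|rd1|wr2
(5) want 1×ALU +2rd +1wr — RD_PORT → AL2|MU2|ME0|BR1|rd1|wr2
(6) want 1×MUL +2rd +1wr — RD_PORT → AL2|MU2|ME0|BR1|rd1|wr2
(7) want 1×MUL +2rd +1wr — RD_PORT → AL2|MU2|ME0|BR1|rd1|wr2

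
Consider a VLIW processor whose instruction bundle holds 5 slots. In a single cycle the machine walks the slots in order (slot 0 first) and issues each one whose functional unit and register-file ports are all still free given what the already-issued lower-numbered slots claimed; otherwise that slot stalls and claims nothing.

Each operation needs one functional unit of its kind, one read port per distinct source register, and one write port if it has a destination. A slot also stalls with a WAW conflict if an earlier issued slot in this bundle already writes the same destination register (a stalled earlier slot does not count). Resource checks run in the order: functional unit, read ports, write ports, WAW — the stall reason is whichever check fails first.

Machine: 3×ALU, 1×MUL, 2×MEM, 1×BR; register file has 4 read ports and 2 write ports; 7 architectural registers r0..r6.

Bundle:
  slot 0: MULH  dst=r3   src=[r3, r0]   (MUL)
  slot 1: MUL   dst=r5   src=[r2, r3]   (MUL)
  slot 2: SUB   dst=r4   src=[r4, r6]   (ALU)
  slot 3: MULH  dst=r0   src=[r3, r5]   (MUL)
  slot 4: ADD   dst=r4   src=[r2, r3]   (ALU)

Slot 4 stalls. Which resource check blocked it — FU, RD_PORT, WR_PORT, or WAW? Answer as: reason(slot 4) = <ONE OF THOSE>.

reason(slot 4) = RD_PORT

#0 MUL src=r3,r0 dispatched  <A:3 Mu:0 Ld:2 B:1 rd:2 wr:1>
#1 MUL src=r2,r3 held:FU  <A:3 Mu:0 Ld:2 B:1 rd:2 wr:1>
#2 ALU src=r4,r6 dispatched  <A:2 Mu:0 Ld:2 B:1 rd:0 wr:0>
#3 MUL src=r3,r5 held:FU  <A:2 Mu:0 Ld:2 B:1 rd:0 wr:0>
#4 ALU src=r2,r3 held:RD_PORT  <A:2 Mu:0 Ld:2 B:1 rd:0 wr:0>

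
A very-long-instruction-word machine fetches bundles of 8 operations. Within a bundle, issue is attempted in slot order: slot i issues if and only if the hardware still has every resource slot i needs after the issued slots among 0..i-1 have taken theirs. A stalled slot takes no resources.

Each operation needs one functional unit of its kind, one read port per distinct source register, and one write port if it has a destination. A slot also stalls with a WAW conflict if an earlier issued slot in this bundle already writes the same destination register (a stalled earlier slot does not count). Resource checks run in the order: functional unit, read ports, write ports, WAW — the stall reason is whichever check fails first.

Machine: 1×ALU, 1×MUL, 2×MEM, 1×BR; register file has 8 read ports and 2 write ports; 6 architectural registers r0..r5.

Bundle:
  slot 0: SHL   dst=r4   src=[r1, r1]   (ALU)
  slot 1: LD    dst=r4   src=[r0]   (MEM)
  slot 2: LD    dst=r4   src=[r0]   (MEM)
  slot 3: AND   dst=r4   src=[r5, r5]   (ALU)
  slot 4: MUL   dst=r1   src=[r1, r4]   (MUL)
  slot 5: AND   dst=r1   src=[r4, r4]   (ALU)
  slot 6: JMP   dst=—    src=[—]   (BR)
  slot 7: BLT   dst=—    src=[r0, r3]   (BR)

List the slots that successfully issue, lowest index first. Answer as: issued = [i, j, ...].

issued = [0, 4, 6]

[0] ALU needs rd=1 wr=1: ok; after: ALU=0 MUL=1 MEM=2 BR=1, R=7, W=1
[1] MEM needs rd=1 wr=1: WAW; after: ALU=0 MUL=1 MEM=2 BR=1, R=7, W=1
[2] MEM needs rd=1 wr=1: WAW; after: ALU=0 MUL=1 MEM=2 BR=1, R=7, W=1
[3] ALU needs rd=1 wr=1: FU; after: ALU=0 MUL=1 MEM=2 BR=1, R=7, W=1
[4] MUL needs rd=2 wr=1: ok; after: ALU=0 MUL=0 MEM=2 BR=1, R=5, W=0
[5] ALU needs rd=1 wr=1: FU; after: ALU=0 MUL=0 MEM=2 BR=1, R=5, W=0
[6] BR needs rd=0 wr=0: ok; after: ALU=0 MUL=0 MEM=2 BR=0, R=5, W=0
[7] BR needs rd=2 wr=0: FU; after: ALU=0 MUL=0 MEM=2 BR=0, R=5, W=0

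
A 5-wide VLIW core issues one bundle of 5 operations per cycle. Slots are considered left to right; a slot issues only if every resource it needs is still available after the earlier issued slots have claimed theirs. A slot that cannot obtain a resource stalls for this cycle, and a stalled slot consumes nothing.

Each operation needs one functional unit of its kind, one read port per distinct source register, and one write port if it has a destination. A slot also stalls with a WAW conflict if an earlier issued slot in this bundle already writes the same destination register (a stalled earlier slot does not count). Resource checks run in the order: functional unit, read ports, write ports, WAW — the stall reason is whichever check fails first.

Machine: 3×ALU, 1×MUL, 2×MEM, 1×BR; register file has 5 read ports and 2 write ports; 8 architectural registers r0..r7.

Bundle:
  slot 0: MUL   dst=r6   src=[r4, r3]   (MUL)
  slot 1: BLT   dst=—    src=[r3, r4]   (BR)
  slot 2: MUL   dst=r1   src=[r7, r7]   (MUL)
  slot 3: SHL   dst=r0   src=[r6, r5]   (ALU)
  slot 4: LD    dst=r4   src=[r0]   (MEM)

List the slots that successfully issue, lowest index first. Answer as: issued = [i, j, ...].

[0] MUL needs rd=2 wr=1: ok; after: ALU=3 MUL=0 MEM=2 BR=1, R=3, W=1
[1] BR needs rd=2 wr=0: ok; after: ALU=3 MUL=0 MEM=2 BR=0, R=1, W=1
[2] MUL needs rd=1 wr=1: FU; after: ALU=3 MUL=0 MEM=2 BR=0, R=1, W=1
[3] ALU needs rd=2 wr=1: RD_PORT; after: ALU=3 MUL=0 MEM=2 BR=0, R=1, W=1
[4] MEM needs rd=1 wr=1: ok; after: ALU=3 MUL=0 MEM=1 BR=0, R=0, W=0

issued = [0, 1, 4]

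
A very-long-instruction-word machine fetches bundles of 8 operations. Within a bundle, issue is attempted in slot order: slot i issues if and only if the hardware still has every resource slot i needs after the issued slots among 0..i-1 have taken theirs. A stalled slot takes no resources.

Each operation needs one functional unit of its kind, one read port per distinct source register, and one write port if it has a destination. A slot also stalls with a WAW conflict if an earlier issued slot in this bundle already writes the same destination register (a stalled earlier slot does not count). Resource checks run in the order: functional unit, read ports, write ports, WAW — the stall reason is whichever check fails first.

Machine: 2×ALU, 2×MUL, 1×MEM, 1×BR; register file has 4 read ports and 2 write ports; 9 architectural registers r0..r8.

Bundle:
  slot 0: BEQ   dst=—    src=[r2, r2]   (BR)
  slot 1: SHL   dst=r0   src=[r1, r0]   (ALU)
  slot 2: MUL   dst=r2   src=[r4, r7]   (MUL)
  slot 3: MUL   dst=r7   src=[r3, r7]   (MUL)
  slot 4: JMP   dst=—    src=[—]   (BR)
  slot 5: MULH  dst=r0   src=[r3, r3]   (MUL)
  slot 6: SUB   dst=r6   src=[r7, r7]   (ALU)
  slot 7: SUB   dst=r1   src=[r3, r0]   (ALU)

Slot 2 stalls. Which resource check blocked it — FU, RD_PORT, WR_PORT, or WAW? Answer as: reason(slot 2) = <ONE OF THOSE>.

reason(slot 2) = RD_PORT

#0 BR src=r2,r2 dispatched  <A:2 Mu:2 Ld:1 B:0 rd:3 wr:2>
#1 ALU src=r1,r0 dispatched  <A:1 Mu:2 Ld:1 B:0 rd:1 wr:1>
#2 MUL src=r4,r7 held:RD_PORT  <A:1 Mu:2 Ld:1 B:0 rd:1 wr:1>
#3 MUL src=r3,r7 held:RD_PORT  <A:1 Mu:2 Ld:1 B:0 rd:1 wr:1>
#4 BR src=- held:FU  <A:1 Mu:2 Ld:1 B:0 rd:1 wr:1>
#5 MUL src=r3,r3 held:WAW  <A:1 Mu:2 Ld:1 B:0 rd:1 wr:1>
#6 ALU src=r7,r7 dispatched  <A:0 Mu:2 Ld:1 B:0 rd:0 wr:0>
#7 ALU src=r3,r0 held:FU  <A:0 Mu:2 Ld:1 B:0 rd:0 wr:0>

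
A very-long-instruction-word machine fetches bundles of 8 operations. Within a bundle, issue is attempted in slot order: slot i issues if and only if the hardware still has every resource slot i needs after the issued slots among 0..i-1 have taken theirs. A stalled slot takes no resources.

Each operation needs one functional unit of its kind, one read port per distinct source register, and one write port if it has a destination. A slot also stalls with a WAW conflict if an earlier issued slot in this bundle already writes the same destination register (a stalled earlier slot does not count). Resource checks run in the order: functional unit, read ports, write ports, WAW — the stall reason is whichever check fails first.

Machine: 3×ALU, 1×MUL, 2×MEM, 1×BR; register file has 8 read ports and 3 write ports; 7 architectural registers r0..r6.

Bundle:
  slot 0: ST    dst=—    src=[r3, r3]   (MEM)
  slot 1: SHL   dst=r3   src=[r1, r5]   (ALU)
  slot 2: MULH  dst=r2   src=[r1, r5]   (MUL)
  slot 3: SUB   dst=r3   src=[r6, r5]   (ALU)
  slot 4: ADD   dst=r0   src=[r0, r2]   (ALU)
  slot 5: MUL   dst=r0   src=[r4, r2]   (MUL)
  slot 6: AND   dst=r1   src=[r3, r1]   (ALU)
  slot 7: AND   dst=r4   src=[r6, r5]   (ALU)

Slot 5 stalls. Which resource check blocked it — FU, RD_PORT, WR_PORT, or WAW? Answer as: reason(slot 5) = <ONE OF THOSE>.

  0. MEM ⇒ go  {3A/1Mu/1Ld/1B | 7r 3w}
  1. ALU→r3 ⇒ go  {2A/1Mu/1Ld/1B | 5r 2w}
  2. MUL→r2 ⇒ go  {2A/0Mu/1Ld/1B | 3r 1w}
  3. ALU→r3 ⇒ no(WAW)  {2A/0Mu/1Ld/1B | 3r 1w}
  4. ALU→r0 ⇒ go  {1A/0Mu/1Ld/1B | 1r 0w}
  5. MUL→r0 ⇒ no(FU)  {1A/0Mu/1Ld/1B | 1r 0w}
  6. ALU→r1 ⇒ no(RD_PORT)  {1A/0Mu/1Ld/1B | 1r 0w}
  7. ALU→r4 ⇒ no(RD_PORT)  {1A/0Mu/1Ld/1B | 1r 0w}

reason(slot 5) = FU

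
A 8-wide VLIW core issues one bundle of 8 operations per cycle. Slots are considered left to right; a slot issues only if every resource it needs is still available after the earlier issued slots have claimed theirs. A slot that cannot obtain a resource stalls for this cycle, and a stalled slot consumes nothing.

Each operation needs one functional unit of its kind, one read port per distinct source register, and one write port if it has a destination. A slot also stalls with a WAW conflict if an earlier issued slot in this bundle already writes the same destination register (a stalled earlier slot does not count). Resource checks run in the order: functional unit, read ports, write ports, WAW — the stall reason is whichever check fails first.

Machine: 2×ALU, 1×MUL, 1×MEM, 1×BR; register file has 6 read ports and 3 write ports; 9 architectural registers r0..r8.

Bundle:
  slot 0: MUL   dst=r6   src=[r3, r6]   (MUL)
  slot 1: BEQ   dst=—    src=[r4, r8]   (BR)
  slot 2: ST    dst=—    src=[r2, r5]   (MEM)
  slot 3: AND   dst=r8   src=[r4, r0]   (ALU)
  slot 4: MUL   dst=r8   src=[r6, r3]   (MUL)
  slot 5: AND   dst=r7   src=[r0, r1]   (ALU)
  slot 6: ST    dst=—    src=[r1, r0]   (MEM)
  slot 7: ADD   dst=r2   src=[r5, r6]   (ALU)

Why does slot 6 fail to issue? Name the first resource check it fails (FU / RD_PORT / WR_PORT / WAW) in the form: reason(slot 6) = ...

reason(slot 6) = FU

#0 MUL src=r3,r6 dispatched  <A:2 Mu:0 Ld:1 B:1 rd:4 wr:2>
#1 BR src=r4,r8 dispatched  <A:2 Mu:0 Ld:1 B:0 rd:2 wr:2>
#2 MEM src=r2,r5 dispatched  <A:2 Mu:0 Ld:0 B:0 rd:0 wr:2>
#3 ALU src=r4,r0 held:RD_PORT  <A:2 Mu:0 Ld:0 B:0 rd:0 wr:2>
#4 MUL src=r6,r3 held:FU  <A:2 Mu:0 Ld:0 B:0 rd:0 wr:2>
#5 ALU src=r0,r1 held:RD_PORT  <A:2 Mu:0 Ld:0 B:0 rd:0 wr:2>
#6 MEM src=r1,r0 held:FU  <A:2 Mu:0 Ld:0 B:0 rd:0 wr:2>
#7 ALU src=r5,r6 held:RD_PORT  <A:2 Mu:0 Ld:0 B:0 rd:0 wr:2>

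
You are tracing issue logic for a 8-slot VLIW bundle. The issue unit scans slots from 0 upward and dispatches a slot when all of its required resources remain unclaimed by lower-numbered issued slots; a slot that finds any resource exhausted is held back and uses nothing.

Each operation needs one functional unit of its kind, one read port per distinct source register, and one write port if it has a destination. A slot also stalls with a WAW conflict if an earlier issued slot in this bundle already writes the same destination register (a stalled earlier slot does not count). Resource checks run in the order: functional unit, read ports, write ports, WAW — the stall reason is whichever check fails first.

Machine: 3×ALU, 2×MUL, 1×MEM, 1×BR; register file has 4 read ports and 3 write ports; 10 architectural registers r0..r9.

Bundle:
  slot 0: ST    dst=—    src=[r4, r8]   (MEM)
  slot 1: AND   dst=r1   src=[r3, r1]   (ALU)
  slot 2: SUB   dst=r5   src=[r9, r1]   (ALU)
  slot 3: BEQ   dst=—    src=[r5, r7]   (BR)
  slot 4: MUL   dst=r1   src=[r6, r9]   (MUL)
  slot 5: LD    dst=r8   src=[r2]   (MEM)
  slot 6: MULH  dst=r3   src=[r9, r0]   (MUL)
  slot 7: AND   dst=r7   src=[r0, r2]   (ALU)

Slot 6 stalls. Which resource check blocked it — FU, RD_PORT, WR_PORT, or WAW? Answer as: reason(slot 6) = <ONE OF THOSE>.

(0) want 1×MEM +2rd +0wr — yes → AL3|MU2|ME0|BR1|rd2|wr3
(1) want 1×ALU +2rd +1wr — yes → AL2|MU2|ME0|BR1|rd0|wr2
(2) want 1×ALU +2rd +1wr — RD_PORT → AL2|MU2|ME0|BR1|rd0|wr2
(3) want 1×BR +2rd +0wr — RD_PORT → AL2|MU2|ME0|BR1|rd0|wr2
(4) want 1×MUL +2rd +1wr — RD_PORT → AL2|MU2|ME0|BR1|rd0|wr2
(5) want 1×MEM +1rd +1wr — FU → AL2|MU2|ME0|BR1|rd0|wr2
(6) want 1×MUL +2rd +1wr — RD_PORT → AL2|MU2|ME0|BR1|rd0|wr2
(7) want 1×ALU +2rd +1wr — RD_PORT → AL2|MU2|ME0|BR1|rd0|wr2

reason(slot 6) = RD_PORT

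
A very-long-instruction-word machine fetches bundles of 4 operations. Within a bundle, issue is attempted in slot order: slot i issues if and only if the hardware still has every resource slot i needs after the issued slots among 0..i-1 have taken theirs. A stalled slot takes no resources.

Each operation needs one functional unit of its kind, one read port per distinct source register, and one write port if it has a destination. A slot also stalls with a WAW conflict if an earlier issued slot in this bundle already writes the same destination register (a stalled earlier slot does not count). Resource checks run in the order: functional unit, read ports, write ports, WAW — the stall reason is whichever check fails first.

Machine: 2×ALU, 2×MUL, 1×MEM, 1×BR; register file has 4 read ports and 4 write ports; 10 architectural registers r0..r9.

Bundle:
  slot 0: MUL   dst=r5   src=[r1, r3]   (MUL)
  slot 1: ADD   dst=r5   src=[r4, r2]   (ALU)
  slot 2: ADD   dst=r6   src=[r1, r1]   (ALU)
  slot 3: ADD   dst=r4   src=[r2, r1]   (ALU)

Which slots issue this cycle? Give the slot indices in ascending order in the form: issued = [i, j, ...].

[0] MUL needs rd=2 wr=1: ok; after: ALU=2 MUL=1 MEM=1 BR=1, R=2, W=3
[1] ALU needs rd=2 wr=1: WAW; after: ALU=2 MUL=1 MEM=1 BR=1, R=2, W=3
[2] ALU needs rd=1 wr=1: ok; after: ALU=1 MUL=1 MEM=1 BR=1, R=1, W=2
[3] ALU needs rd=2 wr=1: RD_PORT; after: ALU=1 MUL=1 MEM=1 BR=1, R=1, W=2

issued = [0, 2]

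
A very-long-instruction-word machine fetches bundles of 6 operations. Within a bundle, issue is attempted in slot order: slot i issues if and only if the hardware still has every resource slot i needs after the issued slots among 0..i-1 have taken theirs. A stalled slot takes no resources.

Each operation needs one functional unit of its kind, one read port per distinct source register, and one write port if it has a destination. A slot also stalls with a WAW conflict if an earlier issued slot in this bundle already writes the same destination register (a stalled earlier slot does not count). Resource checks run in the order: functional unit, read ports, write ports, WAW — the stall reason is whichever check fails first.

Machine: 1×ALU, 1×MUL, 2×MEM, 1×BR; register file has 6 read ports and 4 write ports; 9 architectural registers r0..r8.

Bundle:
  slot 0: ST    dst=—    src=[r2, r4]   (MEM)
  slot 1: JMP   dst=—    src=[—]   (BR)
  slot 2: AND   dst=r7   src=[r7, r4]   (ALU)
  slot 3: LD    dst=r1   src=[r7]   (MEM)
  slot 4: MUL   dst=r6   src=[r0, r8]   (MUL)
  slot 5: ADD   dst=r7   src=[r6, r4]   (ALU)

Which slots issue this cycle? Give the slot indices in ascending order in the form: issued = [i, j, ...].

issued = [0, 1, 2, 3]

#0 MEM src=r2,r4 dispatched  <A:1 Mu:1 Ld:1 B:1 rd:4 wr:4>
#1 BR src=- dispatched  <A:1 Mu:1 Ld:1 B:0 rd:4 wr:4>
#2 ALU src=r7,r4 dispatched  <A:0 Mu:1 Ld:1 B:0 rd:2 wr:3>
#3 MEM src=r7 dispatched  <A:0 Mu:1 Ld:0 B:0 rd:1 wr:2>
#4 MUL src=r0,r8 held:RD_PORT  <A:0 Mu:1 Ld:0 B:0 rd:1 wr:2>
#5 ALU src=r6,r4 held:FU  <A:0 Mu:1 Ld:0 B:0 rd:1 wr:2>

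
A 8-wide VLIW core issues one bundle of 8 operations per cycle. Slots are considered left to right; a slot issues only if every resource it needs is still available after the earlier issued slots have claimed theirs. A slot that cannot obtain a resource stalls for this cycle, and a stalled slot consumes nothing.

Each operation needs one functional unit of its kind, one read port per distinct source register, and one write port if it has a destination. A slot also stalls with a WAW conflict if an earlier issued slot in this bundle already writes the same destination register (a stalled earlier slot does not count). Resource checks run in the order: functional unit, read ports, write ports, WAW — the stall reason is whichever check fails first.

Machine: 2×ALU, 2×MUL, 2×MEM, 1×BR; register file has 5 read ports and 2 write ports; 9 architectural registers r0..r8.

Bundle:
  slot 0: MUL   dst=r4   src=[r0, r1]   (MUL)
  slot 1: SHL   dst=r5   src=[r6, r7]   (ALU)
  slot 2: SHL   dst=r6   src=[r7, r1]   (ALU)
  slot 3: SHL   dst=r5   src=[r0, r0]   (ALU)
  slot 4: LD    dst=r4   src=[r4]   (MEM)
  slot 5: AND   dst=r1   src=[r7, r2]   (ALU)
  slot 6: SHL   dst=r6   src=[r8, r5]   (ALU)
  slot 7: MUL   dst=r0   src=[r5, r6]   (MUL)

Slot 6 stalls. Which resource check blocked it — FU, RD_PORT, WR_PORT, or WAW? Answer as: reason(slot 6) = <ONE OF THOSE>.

#0 MUL src=r0,r1 dispatched  <A:2 Mu:1 Ld:2 B:1 rd:3 wr:1>
#1 ALU src=r6,r7 dispatched  <A:1 Mu:1 Ld:2 B:1 rd:1 wr:0>
#2 ALU src=r7,r1 held:RD_PORT  <A:1 Mu:1 Ld:2 B:1 rd:1 wr:0>
#3 ALU src=r0,r0 held:WR_PORT  <A:1 Mu:1 Ld:2 B:1 rd:1 wr:0>
#4 MEM src=r4 held:WR_PORT  <A:1 Mu:1 Ld:2 B:1 rd:1 wr:0>
#5 ALU src=r7,r2 held:RD_PORT  <A:1 Mu:1 Ld:2 B:1 rd:1 wr:0>
#6 ALU src=r8,r5 held:RD_PORT  <A:1 Mu:1 Ld:2 B:1 rd:1 wr:0>
#7 MUL src=r5,r6 held:RD_PORT  <A:1 Mu:1 Ld:2 B:1 rd:1 wr:0>

reason(slot 6) = RD_PORT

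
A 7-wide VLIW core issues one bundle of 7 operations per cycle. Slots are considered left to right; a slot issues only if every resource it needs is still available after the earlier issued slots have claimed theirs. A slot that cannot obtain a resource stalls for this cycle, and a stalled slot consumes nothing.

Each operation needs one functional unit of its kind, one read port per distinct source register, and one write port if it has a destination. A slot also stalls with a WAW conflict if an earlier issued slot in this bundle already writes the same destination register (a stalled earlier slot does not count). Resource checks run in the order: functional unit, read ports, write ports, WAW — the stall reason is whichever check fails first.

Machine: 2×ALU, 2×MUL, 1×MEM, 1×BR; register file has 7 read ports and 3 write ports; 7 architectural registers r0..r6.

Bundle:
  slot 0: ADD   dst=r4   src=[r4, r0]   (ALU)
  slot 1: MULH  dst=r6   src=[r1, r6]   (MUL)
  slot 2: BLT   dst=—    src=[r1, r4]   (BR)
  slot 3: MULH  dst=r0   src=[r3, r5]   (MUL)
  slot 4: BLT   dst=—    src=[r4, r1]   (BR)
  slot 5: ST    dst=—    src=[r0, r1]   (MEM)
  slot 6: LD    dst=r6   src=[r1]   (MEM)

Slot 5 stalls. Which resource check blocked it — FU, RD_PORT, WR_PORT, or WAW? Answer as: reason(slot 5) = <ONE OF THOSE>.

reason(slot 5) = RD_PORT

  0. ALU→r4 ⇒ go  {1A/2Mu/1Ld/1B | 5r 2w}
  1. MUL→r6 ⇒ go  {1A/1Mu/1Ld/1B | 3r 1w}
  2. BR ⇒ go  {1A/1Mu/1Ld/0B | 1r 1w}
  3. MUL→r0 ⇒ no(RD_PORT)  {1A/1Mu/1Ld/0B | 1r 1w}
  4. BR ⇒ no(FU)  {1A/1Mu/1Ld/0B | 1r 1w}
  5. MEM ⇒ no(RD_PORT)  {1A/1Mu/1Ld/0B | 1r 1w}
  6. MEM→r6 ⇒ no(WAW)  {1A/1Mu/1Ld/0B | 1r 1w}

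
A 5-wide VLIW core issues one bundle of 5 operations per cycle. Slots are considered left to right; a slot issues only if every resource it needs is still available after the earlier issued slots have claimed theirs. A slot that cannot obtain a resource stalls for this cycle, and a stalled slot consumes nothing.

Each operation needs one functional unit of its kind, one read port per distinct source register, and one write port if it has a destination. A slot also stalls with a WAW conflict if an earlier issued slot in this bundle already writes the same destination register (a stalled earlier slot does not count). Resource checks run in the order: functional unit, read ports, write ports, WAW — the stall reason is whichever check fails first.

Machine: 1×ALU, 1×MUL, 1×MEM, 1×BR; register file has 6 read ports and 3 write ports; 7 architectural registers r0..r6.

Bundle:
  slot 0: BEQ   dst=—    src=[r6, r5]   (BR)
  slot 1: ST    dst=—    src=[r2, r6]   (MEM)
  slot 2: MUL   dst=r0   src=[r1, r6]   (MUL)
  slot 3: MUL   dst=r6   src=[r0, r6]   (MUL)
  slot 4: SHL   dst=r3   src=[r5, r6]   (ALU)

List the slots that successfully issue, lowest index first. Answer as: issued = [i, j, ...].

[0] BR needs rd=2 wr=0: ok; after: ALU=1 MUL=1 MEM=1 BR=0, R=4, W=3
[1] MEM needs rd=2 wr=0: ok; after: ALU=1 MUL=1 MEM=0 BR=0, R=2, W=3
[2] MUL needs rd=2 wr=1: ok; after: ALU=1 MUL=0 MEM=0 BR=0, R=0, W=2
[3] MUL needs rd=2 wr=1: FU; after: ALU=1 MUL=0 MEM=0 BR=0, R=0, W=2
[4] ALU needs rd=2 wr=1: RD_PORT; after: ALU=1 MUL=0 MEM=0 BR=0, R=0, W=2

issued = [0, 1, 2]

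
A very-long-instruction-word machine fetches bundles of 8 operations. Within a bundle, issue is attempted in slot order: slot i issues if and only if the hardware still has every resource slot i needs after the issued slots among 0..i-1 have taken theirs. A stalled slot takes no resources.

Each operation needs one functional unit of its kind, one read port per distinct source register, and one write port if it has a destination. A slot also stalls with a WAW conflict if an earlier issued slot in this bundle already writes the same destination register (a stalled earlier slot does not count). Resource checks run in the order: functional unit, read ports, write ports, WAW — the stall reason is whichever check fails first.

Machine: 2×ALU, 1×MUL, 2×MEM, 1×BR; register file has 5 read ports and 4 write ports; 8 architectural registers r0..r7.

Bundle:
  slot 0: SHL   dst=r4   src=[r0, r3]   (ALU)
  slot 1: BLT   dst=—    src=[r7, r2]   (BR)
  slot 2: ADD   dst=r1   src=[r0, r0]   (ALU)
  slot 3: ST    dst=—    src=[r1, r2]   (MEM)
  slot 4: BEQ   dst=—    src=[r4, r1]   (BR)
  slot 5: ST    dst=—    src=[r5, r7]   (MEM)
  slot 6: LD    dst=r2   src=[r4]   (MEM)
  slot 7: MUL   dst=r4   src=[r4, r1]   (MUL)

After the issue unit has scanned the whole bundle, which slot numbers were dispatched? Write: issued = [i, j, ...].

slot 0 (ALU): ISSUE — free A1,Mu1,Ld2,B1 rp3 wp3
slot 1 (BR): ISSUE — free A1,Mu1,Ld2,B0 rp1 wp3
slot 2 (ALU): ISSUE — free A0,Mu1,Ld2,B0 rp0 wp2
slot 3 (MEM): stall RD_PORT — free A0,Mu1,Ld2,B0 rp0 wp2
slot 4 (BR): stall FU — free A0,Mu1,Ld2,B0 rp0 wp2
slot 5 (MEM): stall RD_PORT — free A0,Mu1,Ld2,B0 rp0 wp2
slot 6 (MEM): stall RD_PORT — free A0,Mu1,Ld2,B0 rp0 wp2
slot 7 (MUL): stall RD_PORT — free A0,Mu1,Ld2,B0 rp0 wp2

issued = [0, 1, 2]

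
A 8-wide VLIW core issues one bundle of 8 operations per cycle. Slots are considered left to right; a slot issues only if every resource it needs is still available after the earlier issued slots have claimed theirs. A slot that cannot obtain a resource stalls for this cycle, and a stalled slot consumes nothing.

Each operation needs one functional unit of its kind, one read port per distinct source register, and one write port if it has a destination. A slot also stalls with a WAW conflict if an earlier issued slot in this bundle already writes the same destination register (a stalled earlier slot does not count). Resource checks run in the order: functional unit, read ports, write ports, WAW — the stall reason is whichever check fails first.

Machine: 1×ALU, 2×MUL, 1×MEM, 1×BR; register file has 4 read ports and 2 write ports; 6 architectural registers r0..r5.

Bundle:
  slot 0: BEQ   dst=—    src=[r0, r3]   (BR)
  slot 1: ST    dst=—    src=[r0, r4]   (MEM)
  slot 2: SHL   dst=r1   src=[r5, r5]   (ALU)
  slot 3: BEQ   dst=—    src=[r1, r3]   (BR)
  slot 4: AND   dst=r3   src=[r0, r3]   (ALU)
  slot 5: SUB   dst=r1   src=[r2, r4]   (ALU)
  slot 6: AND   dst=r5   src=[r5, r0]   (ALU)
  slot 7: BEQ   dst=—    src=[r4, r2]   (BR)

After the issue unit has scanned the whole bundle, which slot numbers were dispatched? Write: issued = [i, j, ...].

#0 BR src=r0,r3 dispatched  <A:1 Mu:2 Ld:1 B:0 rd:2 wr:2>
#1 MEM src=r0,r4 dispatched  <A:1 Mu:2 Ld:0 B:0 rd:0 wr:2>
#2 ALU src=r5,r5 held:RD_PORT  <A:1 Mu:2 Ld:0 B:0 rd:0 wr:2>
#3 BR src=r1,r3 held:FU  <A:1 Mu:2 Ld:0 B:0 rd:0 wr:2>
#4 ALU src=r0,r3 held:RD_PORT  <A:1 Mu:2 Ld:0 B:0 rd:0 wr:2>
#5 ALU src=r2,r4 held:RD_PORT  <A:1 Mu:2 Ld:0 B:0 rd:0 wr:2>
#6 ALU src=r5,r0 held:RD_PORT  <A:1 Mu:2 Ld:0 B:0 rd:0 wr:2>
#7 BR src=r4,r2 held:FU  <A:1 Mu:2 Ld:0 B:0 rd:0 wr:2>

issued = [0, 1]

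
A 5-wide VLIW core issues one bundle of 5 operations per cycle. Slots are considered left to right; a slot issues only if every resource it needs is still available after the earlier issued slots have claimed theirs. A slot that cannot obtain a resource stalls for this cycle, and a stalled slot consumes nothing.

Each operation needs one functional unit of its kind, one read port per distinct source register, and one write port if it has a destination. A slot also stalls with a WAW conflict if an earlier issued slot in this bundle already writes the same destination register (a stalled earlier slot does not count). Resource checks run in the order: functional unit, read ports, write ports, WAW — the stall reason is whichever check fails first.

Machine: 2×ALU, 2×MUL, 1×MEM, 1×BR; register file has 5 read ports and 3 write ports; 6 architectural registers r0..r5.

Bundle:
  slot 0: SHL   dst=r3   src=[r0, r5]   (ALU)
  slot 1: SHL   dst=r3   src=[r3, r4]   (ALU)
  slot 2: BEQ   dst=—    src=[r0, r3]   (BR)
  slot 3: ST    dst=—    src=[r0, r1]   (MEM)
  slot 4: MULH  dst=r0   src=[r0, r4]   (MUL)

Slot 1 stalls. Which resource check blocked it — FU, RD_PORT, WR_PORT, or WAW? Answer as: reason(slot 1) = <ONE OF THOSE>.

reason(slot 1) = WAW

(0) want 1×ALU +2rd +1wr — yes → AL1|MU2|ME1|BR1|rd3|wr2
(1) want 1×ALU +2rd +1wr — WAW → AL1|MU2|ME1|BR1|rd3|wr2
(2) want 1×BR +2rd +0wr — yes → AL1|MU2|ME1|BR0|rd1|wr2
(3) want 1×MEM +2rd +0wr — RD_PORT → AL1|MU2|ME1|BR0|rd1|wr2
(4) want 1×MUL +2rd +1wr — RD_PORT → AL1|MU2|ME1|BR0|rd1|wr2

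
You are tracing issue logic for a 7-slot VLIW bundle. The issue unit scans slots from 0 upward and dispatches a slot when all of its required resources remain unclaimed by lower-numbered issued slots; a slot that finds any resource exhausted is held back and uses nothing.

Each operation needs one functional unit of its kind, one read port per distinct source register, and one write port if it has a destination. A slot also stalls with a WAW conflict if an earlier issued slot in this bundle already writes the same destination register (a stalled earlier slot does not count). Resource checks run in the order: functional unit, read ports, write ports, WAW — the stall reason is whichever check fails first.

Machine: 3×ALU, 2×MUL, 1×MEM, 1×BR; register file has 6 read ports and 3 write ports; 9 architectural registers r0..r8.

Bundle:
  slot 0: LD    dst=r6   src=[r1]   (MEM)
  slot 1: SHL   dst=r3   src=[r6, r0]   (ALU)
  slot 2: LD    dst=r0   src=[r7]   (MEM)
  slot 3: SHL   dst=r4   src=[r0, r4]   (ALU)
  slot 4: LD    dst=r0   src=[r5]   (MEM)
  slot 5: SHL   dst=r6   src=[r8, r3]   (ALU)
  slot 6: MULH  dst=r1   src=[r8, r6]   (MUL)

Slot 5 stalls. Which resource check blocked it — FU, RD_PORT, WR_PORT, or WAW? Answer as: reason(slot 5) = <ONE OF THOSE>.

reason(slot 5) = RD_PORT

  0. MEM→r6 ⇒ go  {3A/2Mu/0Ld/1B | 5r 2w}
  1. ALU→r3 ⇒ go  {2A/2Mu/0Ld/1B | 3r 1w}
  2. MEM→r0 ⇒ no(FU)  {2A/2Mu/0Ld/1B | 3r 1w}
  3. ALU→r4 ⇒ go  {1A/2Mu/0Ld/1B | 1r 0w}
  4. MEM→r0 ⇒ no(FU)  {1A/2Mu/0Ld/1B | 1r 0w}
  5. ALU→r6 ⇒ no(RD_PORT)  {1A/2Mu/0Ld/1B | 1r 0w}
  6. MUL→r1 ⇒ no(RD_PORT)  {1A/2Mu/0Ld/1B | 1r 0w}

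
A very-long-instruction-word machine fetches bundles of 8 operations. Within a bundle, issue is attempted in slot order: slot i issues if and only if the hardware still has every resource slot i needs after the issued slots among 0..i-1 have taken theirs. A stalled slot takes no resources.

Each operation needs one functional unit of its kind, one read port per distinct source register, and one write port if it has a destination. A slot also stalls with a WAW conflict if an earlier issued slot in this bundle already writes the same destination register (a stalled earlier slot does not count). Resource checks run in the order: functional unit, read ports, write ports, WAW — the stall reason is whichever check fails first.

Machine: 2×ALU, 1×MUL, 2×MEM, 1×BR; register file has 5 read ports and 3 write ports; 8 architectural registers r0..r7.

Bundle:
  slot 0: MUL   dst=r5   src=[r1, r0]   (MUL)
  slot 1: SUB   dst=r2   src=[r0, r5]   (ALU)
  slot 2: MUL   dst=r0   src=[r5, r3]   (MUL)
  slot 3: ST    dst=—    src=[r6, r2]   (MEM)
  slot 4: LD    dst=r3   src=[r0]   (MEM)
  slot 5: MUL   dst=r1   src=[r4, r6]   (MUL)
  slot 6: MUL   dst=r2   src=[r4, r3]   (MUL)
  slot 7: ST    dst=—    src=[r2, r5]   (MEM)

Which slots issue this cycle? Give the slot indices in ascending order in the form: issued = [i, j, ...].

issued = [0, 1, 4]

#0 MUL src=r1,r0 dispatched  <A:2 Mu:0 Ld:2 B:1 rd:3 wr:2>
#1 ALU src=r0,r5 dispatched  <A:1 Mu:0 Ld:2 B:1 rd:1 wr:1>
#2 MUL src=r5,r3 held:FU  <A:1 Mu:0 Ld:2 B:1 rd:1 wr:1>
#3 MEM src=r6,r2 held:RD_PORT  <A:1 Mu:0 Ld:2 B:1 rd:1 wr:1>
#4 MEM src=r0 dispatched  <A:1 Mu:0 Ld:1 B:1 rd:0 wr:0>
#5 MUL src=r4,r6 held:FU  <A:1 Mu:0 Ld:1 B:1 rd:0 wr:0>
#6 MUL src=r4,r3 held:FU  <A:1 Mu:0 Ld:1 B:1 rd:0 wr:0>
#7 MEM src=r2,r5 held:RD_PORT  <A:1 Mu:0 Ld:1 B:1 rd:0 wr:0>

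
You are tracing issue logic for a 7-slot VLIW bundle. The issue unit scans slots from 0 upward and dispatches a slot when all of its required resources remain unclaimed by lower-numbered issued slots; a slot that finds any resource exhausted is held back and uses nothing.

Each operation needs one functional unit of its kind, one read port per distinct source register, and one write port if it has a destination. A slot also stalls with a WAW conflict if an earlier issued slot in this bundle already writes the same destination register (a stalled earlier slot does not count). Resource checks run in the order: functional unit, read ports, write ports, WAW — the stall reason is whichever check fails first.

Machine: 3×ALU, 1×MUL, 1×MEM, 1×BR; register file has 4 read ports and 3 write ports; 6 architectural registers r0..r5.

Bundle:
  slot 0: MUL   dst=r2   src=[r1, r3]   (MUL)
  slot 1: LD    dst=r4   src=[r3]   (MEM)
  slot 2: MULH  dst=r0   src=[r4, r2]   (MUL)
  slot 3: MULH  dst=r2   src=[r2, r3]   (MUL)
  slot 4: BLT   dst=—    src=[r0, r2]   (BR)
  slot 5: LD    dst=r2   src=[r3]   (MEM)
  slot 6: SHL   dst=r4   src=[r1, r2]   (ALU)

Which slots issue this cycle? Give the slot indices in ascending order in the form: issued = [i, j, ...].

(0) want 1×MUL +2rd +1wr — yes → AL3|MU0|ME1|BR1|rd2|wr2
(1) want 1×MEM +1rd +1wr — yes → AL3|MU0|ME0|BR1|rd1|wr1
(2) want 1×MUL +2rd +1wr — FU → AL3|MU0|ME0|BR1|rd1|wr1
(3) want 1×MUL +2rd +1wr — FU → AL3|MU0|ME0|BR1|rd1|wr1
(4) want 1×BR +2rd +0wr — RD_PORT → AL3|MU0|ME0|BR1|rd1|wr1
(5) want 1×MEM +1rd +1wr — FU → AL3|MU0|ME0|BR1|rd1|wr1
(6) want 1×ALU +2rd +1wr — RD_PORT → AL3|MU0|ME0|BR1|rd1|wr1

issued = [0, 1]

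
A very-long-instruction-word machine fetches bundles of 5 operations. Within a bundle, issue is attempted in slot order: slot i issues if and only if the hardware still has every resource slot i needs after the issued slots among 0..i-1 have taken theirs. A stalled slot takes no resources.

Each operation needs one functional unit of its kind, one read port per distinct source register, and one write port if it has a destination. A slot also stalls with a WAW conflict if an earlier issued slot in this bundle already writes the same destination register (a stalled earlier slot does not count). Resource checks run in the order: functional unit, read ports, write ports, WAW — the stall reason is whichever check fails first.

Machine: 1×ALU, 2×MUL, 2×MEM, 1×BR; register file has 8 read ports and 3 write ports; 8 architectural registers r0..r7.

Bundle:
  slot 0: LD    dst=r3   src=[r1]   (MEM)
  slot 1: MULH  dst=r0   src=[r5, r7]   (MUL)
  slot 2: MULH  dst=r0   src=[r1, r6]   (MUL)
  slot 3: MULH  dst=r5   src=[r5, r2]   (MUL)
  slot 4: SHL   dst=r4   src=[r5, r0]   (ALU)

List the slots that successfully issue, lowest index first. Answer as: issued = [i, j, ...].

issued = [0, 1, 3]

[0] MEM needs rd=1 wr=1: ok; after: ALU=1 MUL=2 MEM=1 BR=1, R=7, W=2
[1] MUL needs rd=2 wr=1: ok; after: ALU=1 MUL=1 MEM=1 BR=1, R=5, W=1
[2] MUL needs rd=2 wr=1: WAW; after: ALU=1 MUL=1 MEM=1 BR=1, R=5, W=1
[3] MUL needs rd=2 wr=1: ok; after: ALU=1 MUL=0 MEM=1 BR=1, R=3, W=0
[4] ALU needs rd=2 wr=1: WR_PORT; after: ALU=1 MUL=0 MEM=1 BR=1, R=3, W=0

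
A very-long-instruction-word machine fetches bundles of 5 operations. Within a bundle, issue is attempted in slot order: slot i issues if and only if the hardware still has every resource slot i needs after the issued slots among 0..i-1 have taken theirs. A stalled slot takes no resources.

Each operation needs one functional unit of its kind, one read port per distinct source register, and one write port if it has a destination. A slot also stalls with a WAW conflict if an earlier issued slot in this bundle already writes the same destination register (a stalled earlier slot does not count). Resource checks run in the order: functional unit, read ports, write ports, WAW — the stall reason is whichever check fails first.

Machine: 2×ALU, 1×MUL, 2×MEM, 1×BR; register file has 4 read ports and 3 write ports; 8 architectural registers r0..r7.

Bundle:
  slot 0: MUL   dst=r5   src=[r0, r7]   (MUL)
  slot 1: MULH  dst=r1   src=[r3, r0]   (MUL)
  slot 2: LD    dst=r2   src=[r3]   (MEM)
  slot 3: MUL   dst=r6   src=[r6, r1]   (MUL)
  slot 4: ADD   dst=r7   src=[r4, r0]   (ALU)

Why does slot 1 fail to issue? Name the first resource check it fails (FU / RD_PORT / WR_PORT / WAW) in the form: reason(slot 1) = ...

reason(slot 1) = FU

(0) want 1×MUL +2rd +1wr — yes → AL2|MU0|ME2|BR1|rd2|wr2
(1) want 1×MUL +2rd +1wr — FU → AL2|MU0|ME2|BR1|rd2|wr2
(2) want 1×MEM +1rd +1wr — yes → AL2|MU0|ME1|BR1|rd1|wr1
(3) want 1×MUL +2rd +1wr — FU → AL2|MU0|ME1|BR1|rd1|wr1
(4) want 1×ALU +2rd +1wr — RD_PORT → AL2|MU0|ME1|BR1|rd1|wr1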